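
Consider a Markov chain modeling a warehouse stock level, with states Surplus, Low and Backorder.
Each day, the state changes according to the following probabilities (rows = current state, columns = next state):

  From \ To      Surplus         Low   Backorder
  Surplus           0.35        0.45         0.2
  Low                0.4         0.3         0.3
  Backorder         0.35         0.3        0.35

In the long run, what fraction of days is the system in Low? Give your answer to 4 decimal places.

0.3552

Let the stationary distribution be π with π = πP and π_1 + π_2 + π_3 = 1.
π_1 = 0.35·π_1 + 0.4·π_2 + 0.35·π_3
π_2 = 0.45·π_1 + 0.3·π_2 + 0.3·π_3
Solving with the normalization constraint gives π = (0.3678, 0.3552, 0.2771).
So the stationary probability of Low is 0.3552.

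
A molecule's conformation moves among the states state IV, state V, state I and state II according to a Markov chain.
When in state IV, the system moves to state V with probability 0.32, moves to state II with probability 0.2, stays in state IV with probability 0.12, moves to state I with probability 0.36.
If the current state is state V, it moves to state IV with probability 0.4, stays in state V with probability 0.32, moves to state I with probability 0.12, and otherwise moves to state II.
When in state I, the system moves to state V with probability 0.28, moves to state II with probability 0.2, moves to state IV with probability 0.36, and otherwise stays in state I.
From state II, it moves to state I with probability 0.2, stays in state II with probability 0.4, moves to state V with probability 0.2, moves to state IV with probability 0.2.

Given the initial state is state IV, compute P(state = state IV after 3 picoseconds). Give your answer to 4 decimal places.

Propagate the distribution vector 3 picoseconds from state IV.
After 0 picoseconds: (1.0000, 0.0000, 0.0000, 0.0000)
After 1 picosecond: (0.1200, 0.3200, 0.3600, 0.2000)
After 2 picoseconds: (0.3120, 0.2816, 0.1792, 0.2272)
After 3 picoseconds: (0.2600, 0.2856, 0.2202, 0.2342)
P(in state IV after 3 picoseconds) = 0.2600

0.2600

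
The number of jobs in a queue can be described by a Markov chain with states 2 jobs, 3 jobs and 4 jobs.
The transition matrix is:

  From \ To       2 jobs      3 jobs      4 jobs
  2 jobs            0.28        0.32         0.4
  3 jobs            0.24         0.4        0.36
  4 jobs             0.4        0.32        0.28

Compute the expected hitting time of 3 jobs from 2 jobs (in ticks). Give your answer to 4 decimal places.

3.1250

Let t(s) be the expected number of ticks to first reach 3 jobs from state s, with t(3 jobs) = 0. Conditioning on the first tick:
t(2 jobs) = 1 + 0.28·t(2 jobs) + 0.4·t(4 jobs)
t(4 jobs) = 1 + 0.4·t(2 jobs) + 0.28·t(4 jobs)
Solving: t(2 jobs) = 3.1250, t(4 jobs) = 3.1250.
Expected ticks from 2 jobs to 3 jobs: 3.1250.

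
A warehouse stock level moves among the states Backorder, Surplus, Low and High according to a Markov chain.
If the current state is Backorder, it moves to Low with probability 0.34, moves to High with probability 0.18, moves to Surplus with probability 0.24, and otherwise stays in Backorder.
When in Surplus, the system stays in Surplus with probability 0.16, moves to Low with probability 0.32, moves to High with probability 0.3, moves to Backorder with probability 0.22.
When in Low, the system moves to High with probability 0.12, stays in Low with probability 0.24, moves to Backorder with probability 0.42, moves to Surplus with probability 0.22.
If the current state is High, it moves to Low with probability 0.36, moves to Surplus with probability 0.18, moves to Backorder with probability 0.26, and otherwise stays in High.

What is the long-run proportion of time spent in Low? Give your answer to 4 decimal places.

0.3088

Let the stationary distribution be π with π = πP and π_1 + π_2 + π_3 + π_4 = 1.
π_1 = 0.24·π_1 + 0.22·π_2 + 0.42·π_3 + 0.26·π_4
π_2 = 0.24·π_1 + 0.16·π_2 + 0.22·π_3 + 0.18·π_4
π_3 = 0.34·π_1 + 0.32·π_2 + 0.24·π_3 + 0.36·π_4
Solving with the normalization constraint gives π = (0.2953, 0.2059, 0.3088, 0.1900).
So the stationary probability of Low is 0.3088.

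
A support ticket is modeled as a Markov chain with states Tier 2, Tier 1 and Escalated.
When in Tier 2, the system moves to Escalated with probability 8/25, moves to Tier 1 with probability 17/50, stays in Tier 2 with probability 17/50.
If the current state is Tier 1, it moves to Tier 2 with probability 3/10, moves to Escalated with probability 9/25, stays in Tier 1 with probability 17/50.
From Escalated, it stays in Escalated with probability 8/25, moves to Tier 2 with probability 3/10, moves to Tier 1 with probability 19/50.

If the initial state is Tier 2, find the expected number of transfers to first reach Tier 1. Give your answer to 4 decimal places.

Let t(s) be the expected number of transfers to first reach Tier 1 from state s, with t(Tier 1) = 0. Conditioning on the first transfer:
t(Tier 2) = 1 + 0.34·t(Tier 2) + 0.32·t(Escalated)
t(Escalated) = 1 + 0.3·t(Tier 2) + 0.32·t(Escalated)
Solving: t(Tier 2) = 2.8345, t(Escalated) = 2.7211.
Expected transfers from Tier 2 to Tier 1: 2.8345.

2.8345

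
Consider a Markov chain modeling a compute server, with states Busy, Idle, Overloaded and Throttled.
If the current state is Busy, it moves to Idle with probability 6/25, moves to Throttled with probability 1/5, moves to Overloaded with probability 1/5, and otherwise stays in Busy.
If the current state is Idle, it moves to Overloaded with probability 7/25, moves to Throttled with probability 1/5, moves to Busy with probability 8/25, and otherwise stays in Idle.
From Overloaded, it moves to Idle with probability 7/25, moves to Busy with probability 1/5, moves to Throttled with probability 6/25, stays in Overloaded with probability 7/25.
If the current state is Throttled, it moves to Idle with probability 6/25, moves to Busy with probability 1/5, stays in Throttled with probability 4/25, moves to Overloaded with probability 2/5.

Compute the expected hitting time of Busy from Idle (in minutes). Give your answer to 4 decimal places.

Let t(s) be the expected number of minutes to first reach Busy from state s, with t(Busy) = 0. Conditioning on the first minute:
t(Idle) = 1 + 0.2·t(Idle) + 0.28·t(Overloaded) + 0.2·t(Throttled)
t(Overloaded) = 1 + 0.28·t(Idle) + 0.28·t(Overloaded) + 0.24·t(Throttled)
t(Throttled) = 1 + 0.24·t(Idle) + 0.4·t(Overloaded) + 0.16·t(Throttled)
Solving: t(Idle) = 3.8613, t(Overloaded) = 4.3447, t(Throttled) = 4.3626.
Expected minutes from Idle to Busy: 3.8613.

3.8613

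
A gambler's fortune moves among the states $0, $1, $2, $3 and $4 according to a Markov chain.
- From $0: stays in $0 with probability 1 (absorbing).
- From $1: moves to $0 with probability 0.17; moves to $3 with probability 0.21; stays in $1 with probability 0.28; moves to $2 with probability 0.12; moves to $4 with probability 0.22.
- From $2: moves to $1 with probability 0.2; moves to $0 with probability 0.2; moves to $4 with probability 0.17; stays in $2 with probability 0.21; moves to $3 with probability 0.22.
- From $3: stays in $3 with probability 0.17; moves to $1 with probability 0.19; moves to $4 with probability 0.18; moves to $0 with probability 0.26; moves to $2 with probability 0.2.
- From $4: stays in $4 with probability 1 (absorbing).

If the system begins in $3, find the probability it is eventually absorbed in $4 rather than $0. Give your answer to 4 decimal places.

0.4480

Let h(s) be the probability of absorption at $4 starting from transient state s. Then h($4) = 1 and h($0) = 0. By first-step analysis:
h($1) = 0.17·0 + 0.28·h($1) + 0.12·h($2) + 0.21·h($3) + 0.22·1
h($2) = 0.2·0 + 0.2·h($1) + 0.21·h($2) + 0.22·h($3) + 0.17·1
h($3) = 0.26·0 + 0.19·h($1) + 0.2·h($2) + 0.17·h($3) + 0.18·1
Solving: h($1) = 0.5146, h($2) = 0.4702, h($3) = 0.4480.
Starting from $3, the probability is 0.4480.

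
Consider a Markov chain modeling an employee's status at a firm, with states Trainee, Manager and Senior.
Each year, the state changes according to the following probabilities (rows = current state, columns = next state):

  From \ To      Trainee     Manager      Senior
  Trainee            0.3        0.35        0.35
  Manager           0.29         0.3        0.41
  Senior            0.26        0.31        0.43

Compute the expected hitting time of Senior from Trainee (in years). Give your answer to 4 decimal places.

2.7027

Let t(s) be the expected number of years to first reach Senior from state s, with t(Senior) = 0. Conditioning on the first year:
t(Trainee) = 1 + 0.3·t(Trainee) + 0.35·t(Manager)
t(Manager) = 1 + 0.29·t(Trainee) + 0.3·t(Manager)
Solving: t(Trainee) = 2.7027, t(Manager) = 2.5483.
Expected years from Trainee to Senior: 2.7027.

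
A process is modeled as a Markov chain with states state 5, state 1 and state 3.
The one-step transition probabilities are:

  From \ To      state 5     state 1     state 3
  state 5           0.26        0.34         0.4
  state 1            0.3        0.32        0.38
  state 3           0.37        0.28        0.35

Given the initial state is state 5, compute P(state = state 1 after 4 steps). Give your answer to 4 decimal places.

0.3113

Propagate the distribution vector 4 steps from state 5.
After 0 steps: (1.0000, 0.0000, 0.0000)
After 1 step: (0.2600, 0.3400, 0.4000)
After 2 steps: (0.3176, 0.3092, 0.3732)
After 3 steps: (0.3134, 0.3114, 0.3752)
After 4 steps: (0.3137, 0.3113, 0.3750)
P(in state 1 after 4 steps) = 0.3113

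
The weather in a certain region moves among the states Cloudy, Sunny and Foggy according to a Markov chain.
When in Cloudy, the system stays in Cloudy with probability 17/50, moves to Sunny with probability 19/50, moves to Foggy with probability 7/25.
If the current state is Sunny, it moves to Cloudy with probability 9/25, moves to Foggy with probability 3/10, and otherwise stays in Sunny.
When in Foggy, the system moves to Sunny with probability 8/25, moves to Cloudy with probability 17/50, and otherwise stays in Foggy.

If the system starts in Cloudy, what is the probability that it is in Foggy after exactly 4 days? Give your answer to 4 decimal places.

0.3053

Propagate the distribution vector 4 days from Cloudy.
After 0 days: (1.0000, 0.0000, 0.0000)
After 1 day: (0.3400, 0.3800, 0.2800)
After 2 days: (0.3476, 0.3480, 0.3044)
After 3 days: (0.3470, 0.3478, 0.3052)
After 4 days: (0.3470, 0.3478, 0.3053)
P(in Foggy after 4 days) = 0.3053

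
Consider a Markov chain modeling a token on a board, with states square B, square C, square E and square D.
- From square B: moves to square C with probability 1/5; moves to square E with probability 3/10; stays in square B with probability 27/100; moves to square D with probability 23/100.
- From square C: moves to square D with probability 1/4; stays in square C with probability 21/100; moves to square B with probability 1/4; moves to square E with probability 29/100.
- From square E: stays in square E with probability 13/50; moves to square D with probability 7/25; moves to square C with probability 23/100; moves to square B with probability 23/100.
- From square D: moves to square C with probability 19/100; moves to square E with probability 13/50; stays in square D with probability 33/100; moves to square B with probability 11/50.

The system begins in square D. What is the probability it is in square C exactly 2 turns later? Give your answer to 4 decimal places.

Propagate the distribution vector 2 turns from square D.
After 0 turns: (0.0000, 0.0000, 0.0000, 1.0000)
After 1 turn: (0.2200, 0.1900, 0.2600, 0.3300)
After 2 turns: (0.2393, 0.2064, 0.2745, 0.2798)
P(in square C after 2 turns) = 0.2064

0.2064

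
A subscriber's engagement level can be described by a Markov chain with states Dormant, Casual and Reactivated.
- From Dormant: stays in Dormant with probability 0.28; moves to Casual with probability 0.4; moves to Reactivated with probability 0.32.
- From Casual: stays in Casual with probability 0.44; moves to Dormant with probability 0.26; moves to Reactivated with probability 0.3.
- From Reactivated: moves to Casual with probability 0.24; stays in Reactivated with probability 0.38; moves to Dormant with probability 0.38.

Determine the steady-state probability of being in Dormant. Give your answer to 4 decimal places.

Let the stationary distribution be π with π = πP and π_1 + π_2 + π_3 = 1.
π_1 = 0.28·π_1 + 0.26·π_2 + 0.38·π_3
π_2 = 0.4·π_1 + 0.44·π_2 + 0.24·π_3
Solving with the normalization constraint gives π = (0.3060, 0.3612, 0.3327).
So the stationary probability of Dormant is 0.3060.

0.3060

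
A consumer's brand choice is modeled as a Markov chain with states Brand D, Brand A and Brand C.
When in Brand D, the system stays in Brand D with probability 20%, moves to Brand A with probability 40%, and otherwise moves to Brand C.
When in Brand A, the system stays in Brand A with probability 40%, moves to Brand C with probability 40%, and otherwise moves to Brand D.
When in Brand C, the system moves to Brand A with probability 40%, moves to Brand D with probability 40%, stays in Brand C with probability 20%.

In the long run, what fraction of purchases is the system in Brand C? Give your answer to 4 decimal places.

Let the stationary distribution be π with π = πP and π_1 + π_2 + π_3 = 1.
π_1 = 0.2·π_1 + 0.2·π_2 + 0.4·π_3
π_2 = 0.4·π_1 + 0.4·π_2 + 0.4·π_3
Solving with the normalization constraint gives π = (0.2667, 0.4000, 0.3333).
So the stationary probability of Brand C is 0.3333.

0.3333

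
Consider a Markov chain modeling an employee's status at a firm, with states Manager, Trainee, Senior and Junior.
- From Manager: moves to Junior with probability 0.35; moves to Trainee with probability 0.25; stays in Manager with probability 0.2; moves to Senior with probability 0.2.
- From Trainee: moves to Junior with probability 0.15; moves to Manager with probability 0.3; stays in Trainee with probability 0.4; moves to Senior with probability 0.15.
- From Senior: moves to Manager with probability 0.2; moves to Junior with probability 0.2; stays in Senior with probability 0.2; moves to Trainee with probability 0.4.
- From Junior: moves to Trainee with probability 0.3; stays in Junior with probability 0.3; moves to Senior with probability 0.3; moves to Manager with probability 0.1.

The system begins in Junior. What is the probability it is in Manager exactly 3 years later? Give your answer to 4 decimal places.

Propagate the distribution vector 3 years from Junior.
After 0 years: (0.0000, 0.0000, 0.0000, 1.0000)
After 1 year: (0.1000, 0.3000, 0.3000, 0.3000)
After 2 years: (0.2000, 0.3550, 0.2150, 0.2300)
After 3 years: (0.2125, 0.3470, 0.2053, 0.2353)
P(in Manager after 3 years) = 0.2125

0.2125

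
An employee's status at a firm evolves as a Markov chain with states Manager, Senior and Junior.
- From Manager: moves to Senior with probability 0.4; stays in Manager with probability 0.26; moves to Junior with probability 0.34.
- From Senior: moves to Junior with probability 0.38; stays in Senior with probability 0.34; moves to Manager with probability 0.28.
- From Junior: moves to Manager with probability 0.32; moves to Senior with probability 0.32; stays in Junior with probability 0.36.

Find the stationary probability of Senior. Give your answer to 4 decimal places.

Let the stationary distribution be π with π = πP and π_1 + π_2 + π_3 = 1.
π_1 = 0.26·π_1 + 0.28·π_2 + 0.32·π_3
π_2 = 0.4·π_1 + 0.34·π_2 + 0.32·π_3
Solving with the normalization constraint gives π = (0.2887, 0.3501, 0.3612).
So the stationary probability of Senior is 0.3501.

0.3501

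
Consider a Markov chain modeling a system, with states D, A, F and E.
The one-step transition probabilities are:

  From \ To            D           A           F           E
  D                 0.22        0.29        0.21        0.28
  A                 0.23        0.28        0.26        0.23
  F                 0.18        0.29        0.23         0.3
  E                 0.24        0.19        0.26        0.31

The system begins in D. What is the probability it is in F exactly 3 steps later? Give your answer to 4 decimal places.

Propagate the distribution vector 3 steps from D.
After 0 steps: (1.0000, 0.0000, 0.0000, 0.0000)
After 1 step: (0.2200, 0.2900, 0.2100, 0.2800)
After 2 steps: (0.2201, 0.2591, 0.2427, 0.2781)
After 3 steps: (0.2184, 0.2596, 0.2417, 0.2802)
P(in F after 3 steps) = 0.2417

0.2417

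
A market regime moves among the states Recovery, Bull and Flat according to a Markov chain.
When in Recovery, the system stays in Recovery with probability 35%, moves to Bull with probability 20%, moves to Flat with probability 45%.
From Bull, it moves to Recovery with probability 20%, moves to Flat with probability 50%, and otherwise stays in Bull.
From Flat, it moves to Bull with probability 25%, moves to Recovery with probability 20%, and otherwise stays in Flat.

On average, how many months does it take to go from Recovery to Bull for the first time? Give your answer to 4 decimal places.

Let t(s) be the expected number of months to first reach Bull from state s, with t(Bull) = 0. Conditioning on the first month:
t(Recovery) = 1 + 0.35·t(Recovery) + 0.45·t(Flat)
t(Flat) = 1 + 0.2·t(Recovery) + 0.55·t(Flat)
Solving: t(Recovery) = 4.4444, t(Flat) = 4.1975.
Expected months from Recovery to Bull: 4.4444.

4.4444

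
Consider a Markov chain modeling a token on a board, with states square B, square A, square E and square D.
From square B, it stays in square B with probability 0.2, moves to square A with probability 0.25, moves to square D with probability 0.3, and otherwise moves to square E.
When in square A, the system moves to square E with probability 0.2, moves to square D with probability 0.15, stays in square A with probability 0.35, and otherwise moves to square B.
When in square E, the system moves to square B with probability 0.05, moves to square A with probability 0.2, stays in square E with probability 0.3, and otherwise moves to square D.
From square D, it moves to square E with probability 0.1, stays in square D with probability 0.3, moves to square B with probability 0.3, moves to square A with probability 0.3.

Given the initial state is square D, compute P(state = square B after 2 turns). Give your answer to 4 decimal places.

Propagate the distribution vector 2 turns from square D.
After 0 turns: (0.0000, 0.0000, 0.0000, 1.0000)
After 1 turn: (0.3000, 0.3000, 0.1000, 0.3000)
After 2 turns: (0.2450, 0.2900, 0.1950, 0.2700)
P(in square B after 2 turns) = 0.2450

0.2450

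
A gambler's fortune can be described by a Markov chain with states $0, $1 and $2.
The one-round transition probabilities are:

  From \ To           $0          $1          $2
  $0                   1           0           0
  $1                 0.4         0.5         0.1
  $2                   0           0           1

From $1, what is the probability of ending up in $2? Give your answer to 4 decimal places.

0.2000

Let h(s) be the probability of absorption at $2 starting from transient state s. Then h($2) = 1 and h($0) = 0. By first-step analysis:
h($1) = 0.4·0 + 0.5·h($1) + 0.1·1
Solving: h($1) = 0.2000.
Starting from $1, the probability is 0.2000.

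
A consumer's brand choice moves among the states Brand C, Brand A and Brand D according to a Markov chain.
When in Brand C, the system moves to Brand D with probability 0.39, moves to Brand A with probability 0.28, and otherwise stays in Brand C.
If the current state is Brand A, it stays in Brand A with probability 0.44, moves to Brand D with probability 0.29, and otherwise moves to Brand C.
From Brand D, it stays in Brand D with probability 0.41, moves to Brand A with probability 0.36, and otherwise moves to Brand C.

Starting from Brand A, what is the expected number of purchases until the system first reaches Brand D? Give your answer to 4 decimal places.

Let t(s) be the expected number of purchases to first reach Brand D from state s, with t(Brand D) = 0. Conditioning on the first purchase:
t(Brand C) = 1 + 0.33·t(Brand C) + 0.28·t(Brand A)
t(Brand A) = 1 + 0.27·t(Brand C) + 0.44·t(Brand A)
Solving: t(Brand C) = 2.8037, t(Brand A) = 3.1375.
Expected purchases from Brand A to Brand D: 3.1375.

3.1375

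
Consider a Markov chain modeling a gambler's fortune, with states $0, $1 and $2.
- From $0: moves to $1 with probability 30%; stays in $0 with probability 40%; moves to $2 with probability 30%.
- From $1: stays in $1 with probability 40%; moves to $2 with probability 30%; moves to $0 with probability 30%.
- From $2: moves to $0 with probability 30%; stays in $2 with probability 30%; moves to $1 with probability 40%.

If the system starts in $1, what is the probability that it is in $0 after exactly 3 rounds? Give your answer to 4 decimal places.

Propagate the distribution vector 3 rounds from $1.
After 0 rounds: (0.0000, 1.0000, 0.0000)
After 1 round: (0.3000, 0.4000, 0.3000)
After 2 rounds: (0.3300, 0.3700, 0.3000)
After 3 rounds: (0.3330, 0.3670, 0.3000)
P(in $0 after 3 rounds) = 0.3330

0.3330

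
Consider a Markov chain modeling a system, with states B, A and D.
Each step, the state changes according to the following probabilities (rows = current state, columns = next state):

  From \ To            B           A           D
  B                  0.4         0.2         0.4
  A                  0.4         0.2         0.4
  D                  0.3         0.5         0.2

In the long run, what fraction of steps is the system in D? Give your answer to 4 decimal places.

0.3333

Let the stationary distribution be π with π = πP and π_1 + π_2 + π_3 = 1.
π_1 = 0.4·π_1 + 0.4·π_2 + 0.3·π_3
π_2 = 0.2·π_1 + 0.2·π_2 + 0.5·π_3
Solving with the normalization constraint gives π = (0.3667, 0.3000, 0.3333).
So the stationary probability of D is 0.3333.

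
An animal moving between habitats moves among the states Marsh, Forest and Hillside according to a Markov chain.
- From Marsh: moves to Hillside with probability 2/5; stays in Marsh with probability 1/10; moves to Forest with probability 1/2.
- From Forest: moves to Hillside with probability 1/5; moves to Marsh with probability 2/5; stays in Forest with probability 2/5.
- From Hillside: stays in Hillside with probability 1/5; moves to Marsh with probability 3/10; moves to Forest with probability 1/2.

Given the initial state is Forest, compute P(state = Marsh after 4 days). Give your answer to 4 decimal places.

0.2866

Propagate the distribution vector 4 days from Forest.
After 0 days: (0.0000, 1.0000, 0.0000)
After 1 day: (0.4000, 0.4000, 0.2000)
After 2 days: (0.2600, 0.4600, 0.2800)
After 3 days: (0.2940, 0.4540, 0.2520)
After 4 days: (0.2866, 0.4546, 0.2588)
P(in Marsh after 4 days) = 0.2866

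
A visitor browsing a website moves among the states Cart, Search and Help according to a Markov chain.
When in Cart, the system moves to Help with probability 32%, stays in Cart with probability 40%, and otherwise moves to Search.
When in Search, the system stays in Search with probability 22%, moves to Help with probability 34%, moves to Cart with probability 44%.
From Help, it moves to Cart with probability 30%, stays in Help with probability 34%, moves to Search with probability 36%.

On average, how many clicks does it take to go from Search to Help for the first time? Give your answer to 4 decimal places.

3.0162

Let t(s) be the expected number of clicks to first reach Help from state s, with t(Help) = 0. Conditioning on the first click:
t(Cart) = 1 + 0.4·t(Cart) + 0.28·t(Search)
t(Search) = 1 + 0.44·t(Cart) + 0.22·t(Search)
Solving: t(Cart) = 3.0742, t(Search) = 3.0162.
Expected clicks from Search to Help: 3.0162.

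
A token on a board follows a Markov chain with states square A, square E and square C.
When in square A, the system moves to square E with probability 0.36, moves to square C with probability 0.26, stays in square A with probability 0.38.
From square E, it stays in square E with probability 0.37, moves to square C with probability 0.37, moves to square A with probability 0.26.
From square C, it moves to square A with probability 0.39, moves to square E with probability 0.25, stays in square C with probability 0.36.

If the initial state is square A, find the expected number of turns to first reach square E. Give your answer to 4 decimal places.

3.0467

Let t(s) be the expected number of turns to first reach square E from state s, with t(square E) = 0. Conditioning on the first turn:
t(square A) = 1 + 0.38·t(square A) + 0.26·t(square C)
t(square C) = 1 + 0.39·t(square A) + 0.36·t(square C)
Solving: t(square A) = 3.0467, t(square C) = 3.4191.
Expected turns from square A to square E: 3.0467.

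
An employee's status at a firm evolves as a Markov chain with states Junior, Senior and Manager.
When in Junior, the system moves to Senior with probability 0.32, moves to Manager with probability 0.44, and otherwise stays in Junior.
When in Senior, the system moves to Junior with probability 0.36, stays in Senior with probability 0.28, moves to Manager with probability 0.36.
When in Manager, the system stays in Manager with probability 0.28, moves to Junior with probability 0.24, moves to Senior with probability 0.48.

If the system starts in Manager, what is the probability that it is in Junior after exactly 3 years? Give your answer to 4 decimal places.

Propagate the distribution vector 3 years from Manager.
After 0 years: (0.0000, 0.0000, 1.0000)
After 1 year: (0.2400, 0.4800, 0.2800)
After 2 years: (0.2976, 0.3456, 0.3568)
After 3 years: (0.2815, 0.3633, 0.3553)
P(in Junior after 3 years) = 0.2815

0.2815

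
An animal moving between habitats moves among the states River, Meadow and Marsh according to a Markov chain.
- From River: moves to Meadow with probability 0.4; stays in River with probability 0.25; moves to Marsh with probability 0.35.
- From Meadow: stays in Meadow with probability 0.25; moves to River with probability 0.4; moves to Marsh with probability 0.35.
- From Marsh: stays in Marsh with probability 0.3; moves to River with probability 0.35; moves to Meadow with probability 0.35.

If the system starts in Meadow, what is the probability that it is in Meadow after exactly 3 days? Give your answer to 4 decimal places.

Propagate the distribution vector 3 days from Meadow.
After 0 days: (0.0000, 1.0000, 0.0000)
After 1 day: (0.4000, 0.2500, 0.3500)
After 2 days: (0.3225, 0.3450, 0.3325)
After 3 days: (0.3350, 0.3316, 0.3334)
P(in Meadow after 3 days) = 0.3316

0.3316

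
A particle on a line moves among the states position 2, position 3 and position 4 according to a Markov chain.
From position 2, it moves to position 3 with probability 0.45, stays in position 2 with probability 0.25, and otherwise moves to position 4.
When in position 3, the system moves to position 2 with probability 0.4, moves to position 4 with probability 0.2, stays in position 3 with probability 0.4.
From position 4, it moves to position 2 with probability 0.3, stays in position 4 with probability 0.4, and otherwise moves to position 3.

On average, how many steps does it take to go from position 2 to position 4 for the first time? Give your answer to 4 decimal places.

3.8889

Let t(s) be the expected number of steps to first reach position 4 from state s, with t(position 4) = 0. Conditioning on the first step:
t(position 2) = 1 + 0.25·t(position 2) + 0.45·t(position 3)
t(position 3) = 1 + 0.4·t(position 2) + 0.4·t(position 3)
Solving: t(position 2) = 3.8889, t(position 3) = 4.2593.
Expected steps from position 2 to position 4: 3.8889.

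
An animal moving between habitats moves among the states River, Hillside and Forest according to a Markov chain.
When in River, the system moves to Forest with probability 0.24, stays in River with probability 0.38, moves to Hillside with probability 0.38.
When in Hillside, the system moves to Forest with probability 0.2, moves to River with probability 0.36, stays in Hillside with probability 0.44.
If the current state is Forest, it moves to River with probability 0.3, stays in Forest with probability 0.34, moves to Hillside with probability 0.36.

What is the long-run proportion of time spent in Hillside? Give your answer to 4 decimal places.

Let the stationary distribution be π with π = πP and π_1 + π_2 + π_3 = 1.
π_1 = 0.38·π_1 + 0.36·π_2 + 0.3·π_3
π_2 = 0.38·π_1 + 0.44·π_2 + 0.36·π_3
Solving with the normalization constraint gives π = (0.3521, 0.3990, 0.2489).
So the stationary probability of Hillside is 0.3990.

0.3990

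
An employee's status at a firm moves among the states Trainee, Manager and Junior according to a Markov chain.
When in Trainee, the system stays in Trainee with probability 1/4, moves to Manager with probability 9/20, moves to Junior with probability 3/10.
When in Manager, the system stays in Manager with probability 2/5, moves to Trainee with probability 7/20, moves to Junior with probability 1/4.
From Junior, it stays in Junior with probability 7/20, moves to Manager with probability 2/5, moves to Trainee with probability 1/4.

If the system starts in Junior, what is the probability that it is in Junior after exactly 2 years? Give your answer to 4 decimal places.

Sum over the intermediate state after 1 year:
P = P(Junior→Trainee)·P(Trainee→Junior) + P(Junior→Manager)·P(Manager→Junior) + P(Junior→Junior)·P(Junior→Junior)
  = 0.25×0.3 + 0.4×0.25 + 0.35×0.35
  = 0.0750 + 0.1000 + 0.1225 = 0.2975

0.2975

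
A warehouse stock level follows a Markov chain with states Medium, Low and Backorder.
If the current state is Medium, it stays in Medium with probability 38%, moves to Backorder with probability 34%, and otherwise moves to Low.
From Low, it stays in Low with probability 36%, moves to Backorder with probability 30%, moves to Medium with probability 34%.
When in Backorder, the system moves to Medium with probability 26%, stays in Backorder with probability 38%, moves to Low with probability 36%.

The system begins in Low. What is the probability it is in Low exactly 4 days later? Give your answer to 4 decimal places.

0.3339

Propagate the distribution vector 4 days from Low.
After 0 days: (0.0000, 1.0000, 0.0000)
After 1 day: (0.3400, 0.3600, 0.3000)
After 2 days: (0.3296, 0.3328, 0.3376)
After 3 days: (0.3262, 0.3336, 0.3402)
After 4 days: (0.3258, 0.3339, 0.3403)
P(in Low after 4 days) = 0.3339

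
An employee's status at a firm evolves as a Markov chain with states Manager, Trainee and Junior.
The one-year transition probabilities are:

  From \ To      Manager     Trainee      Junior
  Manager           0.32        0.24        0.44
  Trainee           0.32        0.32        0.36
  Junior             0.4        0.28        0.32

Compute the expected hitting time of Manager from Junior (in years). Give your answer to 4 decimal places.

Let t(s) be the expected number of years to first reach Manager from state s, with t(Manager) = 0. Conditioning on the first year:
t(Trainee) = 1 + 0.32·t(Trainee) + 0.36·t(Junior)
t(Junior) = 1 + 0.28·t(Trainee) + 0.32·t(Junior)
Solving: t(Trainee) = 2.8761, t(Junior) = 2.6549.
Expected years from Junior to Manager: 2.6549.

2.6549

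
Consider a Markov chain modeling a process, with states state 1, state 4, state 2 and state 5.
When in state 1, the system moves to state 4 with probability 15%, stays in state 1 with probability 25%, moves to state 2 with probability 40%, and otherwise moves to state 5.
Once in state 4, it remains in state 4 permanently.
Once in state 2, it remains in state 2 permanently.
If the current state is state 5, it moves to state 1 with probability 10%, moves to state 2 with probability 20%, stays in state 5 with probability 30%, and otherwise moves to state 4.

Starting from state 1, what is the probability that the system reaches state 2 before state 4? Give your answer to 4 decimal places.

Let h(s) be the probability of absorption at state 2 starting from transient state s. Then h(state 2) = 1 and h(state 4) = 0. By first-step analysis:
h(state 1) = 0.25·h(state 1) + 0.15·0 + 0.4·1 + 0.2·h(state 5)
h(state 5) = 0.1·h(state 1) + 0.4·0 + 0.2·1 + 0.3·h(state 5)
Solving: h(state 1) = 0.6337, h(state 5) = 0.3762.
Starting from state 1, the probability is 0.6337.

0.6337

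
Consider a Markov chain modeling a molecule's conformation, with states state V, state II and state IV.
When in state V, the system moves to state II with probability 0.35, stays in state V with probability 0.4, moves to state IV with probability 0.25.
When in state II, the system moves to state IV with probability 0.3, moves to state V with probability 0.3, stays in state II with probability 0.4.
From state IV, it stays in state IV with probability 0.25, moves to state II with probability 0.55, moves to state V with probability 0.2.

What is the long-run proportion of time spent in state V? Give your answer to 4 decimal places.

0.3032

Let the stationary distribution be π with π = πP and π_1 + π_2 + π_3 = 1.
π_1 = 0.4·π_1 + 0.3·π_2 + 0.2·π_3
π_2 = 0.35·π_1 + 0.4·π_2 + 0.55·π_3
Solving with the normalization constraint gives π = (0.3032, 0.4255, 0.2713).
So the stationary probability of state V is 0.3032.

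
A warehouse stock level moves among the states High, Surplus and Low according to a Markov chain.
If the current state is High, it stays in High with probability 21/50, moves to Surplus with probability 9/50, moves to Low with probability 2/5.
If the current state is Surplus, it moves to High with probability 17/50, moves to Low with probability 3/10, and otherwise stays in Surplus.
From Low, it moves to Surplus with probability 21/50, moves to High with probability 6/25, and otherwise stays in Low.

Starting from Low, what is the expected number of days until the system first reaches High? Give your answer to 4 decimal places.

Let t(s) be the expected number of days to first reach High from state s, with t(High) = 0. Conditioning on the first day:
t(Surplus) = 1 + 0.36·t(Surplus) + 0.3·t(Low)
t(Low) = 1 + 0.42·t(Surplus) + 0.34·t(Low)
Solving: t(Surplus) = 3.2389, t(Low) = 3.5762.
Expected days from Low to High: 3.5762.

3.5762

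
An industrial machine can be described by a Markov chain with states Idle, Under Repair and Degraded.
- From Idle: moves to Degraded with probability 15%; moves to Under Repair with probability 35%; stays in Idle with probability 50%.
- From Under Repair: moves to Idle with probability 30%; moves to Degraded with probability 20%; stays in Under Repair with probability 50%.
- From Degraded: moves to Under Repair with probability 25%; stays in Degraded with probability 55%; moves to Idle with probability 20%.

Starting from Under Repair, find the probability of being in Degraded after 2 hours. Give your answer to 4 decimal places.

Sum over the intermediate state after 1 hour:
P = P(Under Repair→Idle)·P(Idle→Degraded) + P(Under Repair→Under Repair)·P(Under Repair→Degraded) + P(Under Repair→Degraded)·P(Degraded→Degraded)
  = 0.3×0.15 + 0.5×0.2 + 0.2×0.55
  = 0.0450 + 0.1000 + 0.1100 = 0.2550

0.2550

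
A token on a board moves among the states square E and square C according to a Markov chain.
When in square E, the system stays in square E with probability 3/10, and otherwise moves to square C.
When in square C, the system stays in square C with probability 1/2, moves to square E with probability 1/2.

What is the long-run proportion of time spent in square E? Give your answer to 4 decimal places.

0.4167

Let the stationary distribution be π with π = πP and π_1 + π_2 = 1.
π_1 = 0.3·π_1 + 0.5·π_2
Solving with the normalization constraint gives π = (0.4167, 0.5833).
So the stationary probability of square E is 0.4167.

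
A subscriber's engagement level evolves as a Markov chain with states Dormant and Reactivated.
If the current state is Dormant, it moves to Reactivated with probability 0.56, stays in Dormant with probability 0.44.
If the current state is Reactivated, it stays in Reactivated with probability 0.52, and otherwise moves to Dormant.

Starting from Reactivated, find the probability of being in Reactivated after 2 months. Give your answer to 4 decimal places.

0.5392

Sum over the intermediate state after 1 month:
P = P(Reactivated→Dormant)·P(Dormant→Reactivated) + P(Reactivated→Reactivated)·P(Reactivated→Reactivated)
  = 0.48×0.56 + 0.52×0.52
  = 0.2688 + 0.2704 = 0.5392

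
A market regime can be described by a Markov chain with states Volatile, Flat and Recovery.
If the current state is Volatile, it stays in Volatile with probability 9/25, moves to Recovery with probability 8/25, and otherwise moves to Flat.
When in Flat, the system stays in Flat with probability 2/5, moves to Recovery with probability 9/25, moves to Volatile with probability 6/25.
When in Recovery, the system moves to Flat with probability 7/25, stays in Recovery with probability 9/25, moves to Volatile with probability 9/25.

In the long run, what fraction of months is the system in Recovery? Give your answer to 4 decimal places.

0.3472

Let the stationary distribution be π with π = πP and π_1 + π_2 + π_3 = 1.
π_1 = 0.36·π_1 + 0.24·π_2 + 0.36·π_3
π_2 = 0.32·π_1 + 0.4·π_2 + 0.28·π_3
Solving with the normalization constraint gives π = (0.3201, 0.3327, 0.3472).
So the stationary probability of Recovery is 0.3472.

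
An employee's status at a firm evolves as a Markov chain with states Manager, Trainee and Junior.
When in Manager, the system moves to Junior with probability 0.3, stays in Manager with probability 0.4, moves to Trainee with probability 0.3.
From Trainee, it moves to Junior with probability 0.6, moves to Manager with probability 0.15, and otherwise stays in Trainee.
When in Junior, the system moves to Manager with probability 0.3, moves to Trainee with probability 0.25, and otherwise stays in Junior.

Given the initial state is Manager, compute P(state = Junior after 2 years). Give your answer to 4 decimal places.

Sum over the intermediate state after 1 year:
P = P(Manager→Manager)·P(Manager→Junior) + P(Manager→Trainee)·P(Trainee→Junior) + P(Manager→Junior)·P(Junior→Junior)
  = 0.4×0.3 + 0.3×0.6 + 0.3×0.45
  = 0.1200 + 0.1800 + 0.1350 = 0.4350

0.4350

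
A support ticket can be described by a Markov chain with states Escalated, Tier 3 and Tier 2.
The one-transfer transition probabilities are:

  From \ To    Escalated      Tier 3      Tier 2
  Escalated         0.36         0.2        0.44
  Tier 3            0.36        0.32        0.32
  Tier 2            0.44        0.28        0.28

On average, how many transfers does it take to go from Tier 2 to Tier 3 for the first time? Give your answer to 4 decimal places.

Let t(s) be the expected number of transfers to first reach Tier 3 from state s, with t(Tier 3) = 0. Conditioning on the first transfer:
t(Escalated) = 1 + 0.36·t(Escalated) + 0.44·t(Tier 2)
t(Tier 2) = 1 + 0.44·t(Escalated) + 0.28·t(Tier 2)
Solving: t(Escalated) = 4.3413, t(Tier 2) = 4.0419.
Expected transfers from Tier 2 to Tier 3: 4.0419.

4.0419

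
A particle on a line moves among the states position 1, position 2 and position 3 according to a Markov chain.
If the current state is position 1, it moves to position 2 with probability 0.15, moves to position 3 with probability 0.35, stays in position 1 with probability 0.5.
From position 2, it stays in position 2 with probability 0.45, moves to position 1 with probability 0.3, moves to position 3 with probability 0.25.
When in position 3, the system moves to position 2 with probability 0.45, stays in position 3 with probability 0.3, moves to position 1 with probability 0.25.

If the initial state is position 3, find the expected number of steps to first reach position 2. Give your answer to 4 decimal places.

Let t(s) be the expected number of steps to first reach position 2 from state s, with t(position 2) = 0. Conditioning on the first step:
t(position 1) = 1 + 0.5·t(position 1) + 0.35·t(position 3)
t(position 3) = 1 + 0.25·t(position 1) + 0.3·t(position 3)
Solving: t(position 1) = 4.0000, t(position 3) = 2.8571.
Expected steps from position 3 to position 2: 2.8571.

2.8571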